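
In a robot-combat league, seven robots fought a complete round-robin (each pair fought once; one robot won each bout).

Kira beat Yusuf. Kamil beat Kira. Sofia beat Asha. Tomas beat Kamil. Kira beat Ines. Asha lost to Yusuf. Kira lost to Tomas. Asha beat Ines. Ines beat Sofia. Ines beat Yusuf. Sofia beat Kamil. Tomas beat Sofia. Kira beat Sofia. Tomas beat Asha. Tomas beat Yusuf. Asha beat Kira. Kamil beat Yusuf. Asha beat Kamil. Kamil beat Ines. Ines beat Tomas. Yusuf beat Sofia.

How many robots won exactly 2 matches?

2

Win totals: Tomas 5, Asha 3, Sofia 2, Yusuf 2, Kamil 3, Kira 3, Ines 3.
Exactly 2: Sofia, Yusuf — 2 robots.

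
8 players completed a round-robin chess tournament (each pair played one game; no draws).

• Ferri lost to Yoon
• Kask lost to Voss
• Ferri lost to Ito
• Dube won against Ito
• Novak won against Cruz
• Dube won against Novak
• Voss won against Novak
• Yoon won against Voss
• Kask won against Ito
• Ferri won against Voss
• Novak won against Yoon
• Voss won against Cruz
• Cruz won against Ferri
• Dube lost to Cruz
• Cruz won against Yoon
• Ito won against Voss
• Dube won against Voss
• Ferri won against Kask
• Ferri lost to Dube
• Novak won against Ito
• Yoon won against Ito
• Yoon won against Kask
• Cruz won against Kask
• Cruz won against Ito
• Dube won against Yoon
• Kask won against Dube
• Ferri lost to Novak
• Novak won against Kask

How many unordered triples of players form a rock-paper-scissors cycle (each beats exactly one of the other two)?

Win totals: Voss 3, Cruz 5, Dube 5, Ferri 2, Yoon 4, Kask 2, Ito 2, Novak 5.
A player with w wins dominates both others in C(w,2) triples; summing gives 3 + 10 + 10 + 1 + 6 + 1 + 1 + 10 = 42 transitive triples.
Total triples C(8,3) = 56, so cyclic triples = 56 − 42 = 14.

14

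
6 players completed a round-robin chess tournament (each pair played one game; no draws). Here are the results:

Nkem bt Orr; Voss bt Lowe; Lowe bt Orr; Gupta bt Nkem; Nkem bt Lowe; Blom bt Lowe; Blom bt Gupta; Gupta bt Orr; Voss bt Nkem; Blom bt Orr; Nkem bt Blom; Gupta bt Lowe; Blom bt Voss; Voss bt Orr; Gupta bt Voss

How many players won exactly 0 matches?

1

Win totals: Orr 0, Voss 3, Lowe 1, Gupta 4, Blom 4, Nkem 3.
Exactly 0: Orr — 1 player.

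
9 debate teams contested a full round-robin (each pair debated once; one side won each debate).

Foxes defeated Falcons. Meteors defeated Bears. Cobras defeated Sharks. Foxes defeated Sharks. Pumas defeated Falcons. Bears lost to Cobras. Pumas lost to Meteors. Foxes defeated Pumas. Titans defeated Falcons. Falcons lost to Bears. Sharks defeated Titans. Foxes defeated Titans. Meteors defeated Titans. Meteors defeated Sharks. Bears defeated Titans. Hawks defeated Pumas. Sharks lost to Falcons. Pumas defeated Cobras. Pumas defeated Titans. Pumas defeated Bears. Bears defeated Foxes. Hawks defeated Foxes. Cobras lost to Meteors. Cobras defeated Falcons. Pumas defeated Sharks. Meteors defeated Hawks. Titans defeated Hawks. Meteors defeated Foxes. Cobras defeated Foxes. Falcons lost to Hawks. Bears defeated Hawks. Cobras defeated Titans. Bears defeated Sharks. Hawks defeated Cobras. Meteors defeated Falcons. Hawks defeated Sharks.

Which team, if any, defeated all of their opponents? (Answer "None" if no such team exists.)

Meteors has 8 wins out of 8 opponents — a perfect record.

Meteors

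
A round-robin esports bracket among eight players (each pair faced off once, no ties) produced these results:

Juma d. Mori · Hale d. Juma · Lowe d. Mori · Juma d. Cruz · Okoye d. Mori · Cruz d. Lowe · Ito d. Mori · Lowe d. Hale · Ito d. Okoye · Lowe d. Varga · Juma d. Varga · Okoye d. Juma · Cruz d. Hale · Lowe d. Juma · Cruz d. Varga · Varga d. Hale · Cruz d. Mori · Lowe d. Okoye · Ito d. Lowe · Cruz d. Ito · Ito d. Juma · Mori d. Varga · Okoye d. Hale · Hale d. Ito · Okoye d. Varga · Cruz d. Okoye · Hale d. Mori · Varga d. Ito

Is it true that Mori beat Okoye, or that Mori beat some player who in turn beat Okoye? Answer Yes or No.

Mori did not beat Okoye directly.
Mori beat Varga, but each of them lost to Okoye. No two-step path.

No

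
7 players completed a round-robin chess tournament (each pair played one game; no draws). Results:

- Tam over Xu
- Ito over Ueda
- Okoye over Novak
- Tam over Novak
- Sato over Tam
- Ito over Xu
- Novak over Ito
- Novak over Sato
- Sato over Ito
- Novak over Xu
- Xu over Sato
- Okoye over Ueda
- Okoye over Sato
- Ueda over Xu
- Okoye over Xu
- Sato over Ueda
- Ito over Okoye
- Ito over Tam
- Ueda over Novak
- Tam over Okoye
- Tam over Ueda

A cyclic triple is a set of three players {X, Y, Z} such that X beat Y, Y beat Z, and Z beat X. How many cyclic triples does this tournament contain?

10

Win totals: Tam 4, Sato 3, Okoye 4, Ito 4, Ueda 2, Xu 1, Novak 3.
A player with w wins dominates both others in C(w,2) triples; summing gives 6 + 3 + 6 + 6 + 1 + 0 + 3 = 25 transitive triples.
Total triples C(7,3) = 35, so cyclic triples = 35 − 25 = 10.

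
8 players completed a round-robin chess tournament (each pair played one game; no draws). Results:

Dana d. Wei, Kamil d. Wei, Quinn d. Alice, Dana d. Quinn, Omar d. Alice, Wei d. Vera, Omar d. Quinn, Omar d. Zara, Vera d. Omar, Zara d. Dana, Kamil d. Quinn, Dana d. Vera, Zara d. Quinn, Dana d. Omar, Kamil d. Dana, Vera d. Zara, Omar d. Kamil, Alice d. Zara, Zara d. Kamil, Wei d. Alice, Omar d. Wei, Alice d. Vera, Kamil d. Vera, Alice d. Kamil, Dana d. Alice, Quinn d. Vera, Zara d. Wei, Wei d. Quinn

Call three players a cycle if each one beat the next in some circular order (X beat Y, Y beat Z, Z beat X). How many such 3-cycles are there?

16

Win totals: Omar 5, Quinn 2, Alice 3, Kamil 4, Wei 3, Dana 5, Zara 4, Vera 2.
A player with w wins dominates both others in C(w,2) triples; summing gives 10 + 1 + 3 + 6 + 3 + 10 + 6 + 1 = 40 transitive triples.
Total triples C(8,3) = 56, so cyclic triples = 56 − 40 = 16.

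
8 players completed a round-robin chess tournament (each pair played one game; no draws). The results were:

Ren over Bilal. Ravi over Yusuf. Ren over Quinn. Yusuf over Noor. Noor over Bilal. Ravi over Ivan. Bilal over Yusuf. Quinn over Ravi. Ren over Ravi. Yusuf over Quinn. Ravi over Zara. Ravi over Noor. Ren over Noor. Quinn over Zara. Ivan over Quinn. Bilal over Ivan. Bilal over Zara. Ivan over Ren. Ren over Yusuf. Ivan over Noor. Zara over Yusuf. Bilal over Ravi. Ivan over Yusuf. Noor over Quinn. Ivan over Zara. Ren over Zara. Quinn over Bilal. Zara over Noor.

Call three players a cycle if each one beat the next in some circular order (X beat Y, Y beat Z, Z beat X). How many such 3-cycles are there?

Win totals: Quinn 3, Ivan 5, Bilal 4, Zara 2, Ren 6, Yusuf 2, Ravi 4, Noor 2.
A player with w wins dominates both others in C(w,2) triples; summing gives 3 + 10 + 6 + 1 + 15 + 1 + 6 + 1 = 43 transitive triples.
Total triples C(8,3) = 56, so cyclic triples = 56 − 43 = 13.

13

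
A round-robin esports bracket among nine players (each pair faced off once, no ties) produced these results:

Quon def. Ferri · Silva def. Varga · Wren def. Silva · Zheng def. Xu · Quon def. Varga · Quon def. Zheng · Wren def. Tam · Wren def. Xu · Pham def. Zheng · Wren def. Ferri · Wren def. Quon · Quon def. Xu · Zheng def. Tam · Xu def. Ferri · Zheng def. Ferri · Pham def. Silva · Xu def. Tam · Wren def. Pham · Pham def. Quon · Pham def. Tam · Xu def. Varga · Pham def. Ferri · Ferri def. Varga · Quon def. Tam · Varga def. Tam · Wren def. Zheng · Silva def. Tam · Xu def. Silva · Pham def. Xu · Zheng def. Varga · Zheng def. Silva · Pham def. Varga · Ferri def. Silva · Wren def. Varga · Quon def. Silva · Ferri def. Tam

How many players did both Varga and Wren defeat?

1

Varga beat: Tam.
Wren beat: Zheng, Pham, Silva, Xu, Varga, Quon, Ferri, Tam.
Both beat: Tam — 1.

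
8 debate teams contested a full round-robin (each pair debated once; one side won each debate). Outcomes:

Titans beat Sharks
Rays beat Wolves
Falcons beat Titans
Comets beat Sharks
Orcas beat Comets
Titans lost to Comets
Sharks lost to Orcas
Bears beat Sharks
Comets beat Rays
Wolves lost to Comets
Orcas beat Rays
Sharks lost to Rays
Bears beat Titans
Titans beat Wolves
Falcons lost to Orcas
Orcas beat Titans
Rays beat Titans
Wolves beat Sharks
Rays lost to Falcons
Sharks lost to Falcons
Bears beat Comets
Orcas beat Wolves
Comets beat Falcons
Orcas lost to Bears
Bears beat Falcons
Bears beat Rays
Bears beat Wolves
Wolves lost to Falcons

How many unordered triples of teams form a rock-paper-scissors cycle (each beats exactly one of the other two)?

Win totals: Wolves 1, Sharks 0, Orcas 6, Falcons 4, Bears 7, Comets 5, Rays 3, Titans 2.
A team with w wins dominates both others in C(w,2) triples; summing gives 0 + 0 + 15 + 6 + 21 + 10 + 3 + 1 = 56 transitive triples.
Total triples C(8,3) = 56, so cyclic triples = 56 − 56 = 0.

0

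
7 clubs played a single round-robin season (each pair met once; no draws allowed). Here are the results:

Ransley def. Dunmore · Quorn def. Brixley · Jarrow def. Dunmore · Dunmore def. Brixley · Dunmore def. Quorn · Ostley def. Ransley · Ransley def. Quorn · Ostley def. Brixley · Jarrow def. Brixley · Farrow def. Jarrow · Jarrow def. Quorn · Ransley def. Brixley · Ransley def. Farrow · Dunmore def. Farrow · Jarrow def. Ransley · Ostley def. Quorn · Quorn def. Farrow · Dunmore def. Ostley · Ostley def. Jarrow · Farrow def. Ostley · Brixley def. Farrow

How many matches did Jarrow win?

4

Jarrow's results: beat Ransley, Dunmore, Brixley, Quorn; lost to Farrow, Ostley.
That is 4 wins.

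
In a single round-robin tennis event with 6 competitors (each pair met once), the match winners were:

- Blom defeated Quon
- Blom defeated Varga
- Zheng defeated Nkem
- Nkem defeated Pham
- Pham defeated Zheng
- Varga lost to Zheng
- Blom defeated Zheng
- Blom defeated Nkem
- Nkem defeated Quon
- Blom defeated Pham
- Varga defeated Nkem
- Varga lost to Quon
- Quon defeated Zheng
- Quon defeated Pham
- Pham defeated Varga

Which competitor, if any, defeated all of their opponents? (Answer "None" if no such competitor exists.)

Blom

Blom has 5 wins out of 5 opponents — a perfect record.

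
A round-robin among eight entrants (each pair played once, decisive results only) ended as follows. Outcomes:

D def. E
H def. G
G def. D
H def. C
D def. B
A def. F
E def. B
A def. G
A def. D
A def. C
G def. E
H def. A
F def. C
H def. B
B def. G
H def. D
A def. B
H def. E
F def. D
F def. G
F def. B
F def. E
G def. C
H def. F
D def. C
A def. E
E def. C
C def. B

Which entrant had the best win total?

Win totals: A 6, B 1, C 1, D 3, E 2, F 5, G 3, H 7.
H leads with 7 wins (next highest: 6).

H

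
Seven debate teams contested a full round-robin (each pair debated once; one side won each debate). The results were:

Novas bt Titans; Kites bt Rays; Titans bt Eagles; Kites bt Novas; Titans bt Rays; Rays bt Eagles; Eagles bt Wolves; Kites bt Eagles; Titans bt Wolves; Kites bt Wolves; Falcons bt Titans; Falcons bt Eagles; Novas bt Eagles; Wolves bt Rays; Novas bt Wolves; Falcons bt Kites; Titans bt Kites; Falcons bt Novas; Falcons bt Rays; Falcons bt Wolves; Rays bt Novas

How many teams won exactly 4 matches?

Win totals: Rays 2, Eagles 1, Novas 3, Wolves 1, Falcons 6, Kites 4, Titans 4.
Exactly 4: Kites, Titans — 2 teams.

2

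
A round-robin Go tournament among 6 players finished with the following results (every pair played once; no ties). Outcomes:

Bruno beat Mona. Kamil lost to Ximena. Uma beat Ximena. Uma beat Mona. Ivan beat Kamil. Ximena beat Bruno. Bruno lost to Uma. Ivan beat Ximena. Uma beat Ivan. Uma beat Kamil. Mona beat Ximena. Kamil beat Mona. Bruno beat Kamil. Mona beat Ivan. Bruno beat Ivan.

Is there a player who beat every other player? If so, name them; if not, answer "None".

Uma has 5 wins out of 5 opponents — a perfect record.

Uma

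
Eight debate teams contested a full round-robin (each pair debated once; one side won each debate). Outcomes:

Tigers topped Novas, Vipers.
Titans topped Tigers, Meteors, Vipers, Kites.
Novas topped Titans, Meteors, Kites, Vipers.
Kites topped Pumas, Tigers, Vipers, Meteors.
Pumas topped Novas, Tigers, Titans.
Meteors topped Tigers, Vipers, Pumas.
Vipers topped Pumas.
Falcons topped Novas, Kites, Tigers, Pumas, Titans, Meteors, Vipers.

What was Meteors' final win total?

3

Meteors' results: beat Vipers, Pumas, Tigers; lost to Falcons, Titans, Kites, Novas.
That is 3 wins.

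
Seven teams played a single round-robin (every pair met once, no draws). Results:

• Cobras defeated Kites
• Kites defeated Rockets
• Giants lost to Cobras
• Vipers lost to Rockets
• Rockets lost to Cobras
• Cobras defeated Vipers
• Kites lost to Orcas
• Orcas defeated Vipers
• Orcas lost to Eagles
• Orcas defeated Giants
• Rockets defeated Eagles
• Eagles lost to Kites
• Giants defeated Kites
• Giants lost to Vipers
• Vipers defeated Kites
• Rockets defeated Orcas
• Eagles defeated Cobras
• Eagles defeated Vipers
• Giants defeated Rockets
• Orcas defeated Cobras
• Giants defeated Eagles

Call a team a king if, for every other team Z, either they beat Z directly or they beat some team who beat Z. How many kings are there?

5

Cobras reaches everyone (king).
Rockets reaches everyone (king).
Giants reaches everyone (king).
Kites cannot reach Giants in two steps.
Eagles reaches everyone (king).
Orcas reaches everyone (king).
Vipers cannot reach Cobras, Orcas in two steps.
Kings: Cobras, Rockets, Giants, Eagles, Orcas — 5.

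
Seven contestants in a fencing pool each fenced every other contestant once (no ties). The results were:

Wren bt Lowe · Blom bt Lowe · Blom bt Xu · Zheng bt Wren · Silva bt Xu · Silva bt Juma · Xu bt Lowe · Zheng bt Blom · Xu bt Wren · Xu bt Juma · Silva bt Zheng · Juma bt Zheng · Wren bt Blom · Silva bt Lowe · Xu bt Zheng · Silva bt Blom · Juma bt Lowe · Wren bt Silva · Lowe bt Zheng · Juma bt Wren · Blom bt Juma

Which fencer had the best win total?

Win totals: Xu 4, Wren 3, Silva 5, Juma 3, Zheng 2, Lowe 1, Blom 3.
Silva leads with 5 wins (next highest: 4).

Silva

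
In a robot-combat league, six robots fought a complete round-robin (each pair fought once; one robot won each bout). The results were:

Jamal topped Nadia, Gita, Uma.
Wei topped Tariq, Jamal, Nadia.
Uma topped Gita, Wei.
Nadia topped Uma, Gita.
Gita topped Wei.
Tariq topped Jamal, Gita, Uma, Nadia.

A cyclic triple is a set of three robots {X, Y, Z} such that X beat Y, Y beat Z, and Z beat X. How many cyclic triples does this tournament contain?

Win totals: Tariq 4, Jamal 3, Gita 1, Wei 3, Uma 2, Nadia 2.
A robot with w wins dominates both others in C(w,2) triples; summing gives 6 + 3 + 0 + 3 + 1 + 1 = 14 transitive triples.
Total triples C(6,3) = 20, so cyclic triples = 20 − 14 = 6.

6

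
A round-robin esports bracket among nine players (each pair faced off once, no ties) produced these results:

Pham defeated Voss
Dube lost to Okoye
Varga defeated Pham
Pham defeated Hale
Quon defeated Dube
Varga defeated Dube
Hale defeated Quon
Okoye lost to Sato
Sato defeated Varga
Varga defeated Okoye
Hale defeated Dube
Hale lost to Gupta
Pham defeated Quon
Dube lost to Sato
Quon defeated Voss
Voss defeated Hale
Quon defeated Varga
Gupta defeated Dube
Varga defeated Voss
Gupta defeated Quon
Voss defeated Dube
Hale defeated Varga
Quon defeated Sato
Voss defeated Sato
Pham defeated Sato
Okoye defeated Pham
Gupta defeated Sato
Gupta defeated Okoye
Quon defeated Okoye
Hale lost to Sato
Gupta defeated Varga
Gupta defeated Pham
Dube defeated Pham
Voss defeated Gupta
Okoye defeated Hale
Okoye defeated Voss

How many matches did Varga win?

4

Varga's results: beat Voss, Dube, Okoye, Pham; lost to Sato, Hale, Gupta, Quon.
That is 4 wins.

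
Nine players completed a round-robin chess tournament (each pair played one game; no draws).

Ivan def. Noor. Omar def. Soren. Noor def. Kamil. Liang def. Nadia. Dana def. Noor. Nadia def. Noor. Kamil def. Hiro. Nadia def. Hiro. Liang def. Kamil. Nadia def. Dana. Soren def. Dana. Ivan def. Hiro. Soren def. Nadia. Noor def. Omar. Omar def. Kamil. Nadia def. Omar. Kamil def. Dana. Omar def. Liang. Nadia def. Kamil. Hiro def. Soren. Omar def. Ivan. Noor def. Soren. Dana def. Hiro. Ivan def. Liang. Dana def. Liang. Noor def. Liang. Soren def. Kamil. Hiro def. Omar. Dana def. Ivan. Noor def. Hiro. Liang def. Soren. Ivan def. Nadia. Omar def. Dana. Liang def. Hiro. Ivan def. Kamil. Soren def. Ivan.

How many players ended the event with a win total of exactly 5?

4

Win totals: Kamil 2, Omar 5, Ivan 5, Liang 4, Dana 4, Soren 4, Nadia 5, Noor 5, Hiro 2.
Exactly 5: Omar, Ivan, Nadia, Noor — 4 players.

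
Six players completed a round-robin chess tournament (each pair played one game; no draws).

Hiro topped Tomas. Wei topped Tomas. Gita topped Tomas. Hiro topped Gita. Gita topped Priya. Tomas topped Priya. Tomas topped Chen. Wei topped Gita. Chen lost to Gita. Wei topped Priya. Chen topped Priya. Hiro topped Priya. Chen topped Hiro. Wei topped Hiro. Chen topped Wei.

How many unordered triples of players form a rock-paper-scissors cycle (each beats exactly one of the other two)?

Win totals: Tomas 2, Priya 0, Hiro 3, Gita 3, Chen 3, Wei 4.
A player with w wins dominates both others in C(w,2) triples; summing gives 1 + 0 + 3 + 3 + 3 + 6 = 16 transitive triples.
Total triples C(6,3) = 20, so cyclic triples = 20 − 16 = 4.

4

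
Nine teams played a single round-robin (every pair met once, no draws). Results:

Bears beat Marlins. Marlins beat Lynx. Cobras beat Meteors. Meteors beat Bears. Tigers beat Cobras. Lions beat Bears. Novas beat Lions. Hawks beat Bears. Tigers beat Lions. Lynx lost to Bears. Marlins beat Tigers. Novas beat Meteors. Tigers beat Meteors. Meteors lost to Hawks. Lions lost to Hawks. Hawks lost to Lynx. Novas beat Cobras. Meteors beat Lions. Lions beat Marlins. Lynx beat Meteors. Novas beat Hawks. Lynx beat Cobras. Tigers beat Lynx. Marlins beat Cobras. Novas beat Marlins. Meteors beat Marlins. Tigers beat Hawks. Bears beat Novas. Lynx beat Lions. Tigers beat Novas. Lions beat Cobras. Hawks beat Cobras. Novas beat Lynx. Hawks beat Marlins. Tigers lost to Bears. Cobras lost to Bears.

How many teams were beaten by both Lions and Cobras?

0

Lions beat: Marlins, Bears, Cobras.
Cobras beat: Meteors.
No one was beaten by both.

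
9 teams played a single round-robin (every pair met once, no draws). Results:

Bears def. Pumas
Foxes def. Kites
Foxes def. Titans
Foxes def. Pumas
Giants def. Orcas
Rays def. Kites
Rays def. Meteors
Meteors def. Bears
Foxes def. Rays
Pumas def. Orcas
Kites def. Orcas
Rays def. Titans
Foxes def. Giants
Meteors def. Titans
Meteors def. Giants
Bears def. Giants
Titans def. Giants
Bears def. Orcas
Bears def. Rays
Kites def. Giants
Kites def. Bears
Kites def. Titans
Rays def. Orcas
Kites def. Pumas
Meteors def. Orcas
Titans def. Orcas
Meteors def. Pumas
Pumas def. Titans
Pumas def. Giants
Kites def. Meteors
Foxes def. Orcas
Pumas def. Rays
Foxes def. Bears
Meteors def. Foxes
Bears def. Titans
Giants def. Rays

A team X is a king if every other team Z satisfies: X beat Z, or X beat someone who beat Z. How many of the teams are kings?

4

Orcas cannot reach Pumas, Giants, Rays, Meteors, Titans, Bears, Foxes, Kites in two steps.
Pumas cannot reach Bears, Foxes in two steps.
Giants cannot reach Pumas, Bears, Foxes in two steps.
Rays reaches everyone (king).
Meteors reaches everyone (king).
Titans cannot reach Pumas, Meteors, Bears, Foxes, Kites in two steps.
Bears cannot reach Foxes in two steps.
Foxes reaches everyone (king).
Kites reaches everyone (king).
Kings: Rays, Meteors, Foxes, Kites — 4.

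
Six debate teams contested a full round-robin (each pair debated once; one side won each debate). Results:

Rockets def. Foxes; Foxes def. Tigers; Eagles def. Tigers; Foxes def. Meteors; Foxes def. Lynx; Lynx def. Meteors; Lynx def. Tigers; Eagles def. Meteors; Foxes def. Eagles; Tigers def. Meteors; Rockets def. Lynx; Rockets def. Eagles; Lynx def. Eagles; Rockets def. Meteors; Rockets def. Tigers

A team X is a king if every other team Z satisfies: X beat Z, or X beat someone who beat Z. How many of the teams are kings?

Tigers cannot reach Foxes, Lynx, Rockets, Eagles in two steps.
Foxes cannot reach Rockets in two steps.
Lynx cannot reach Foxes, Rockets in two steps.
Meteors cannot reach Tigers, Foxes, Lynx, Rockets, Eagles in two steps.
Rockets reaches everyone (king).
Eagles cannot reach Foxes, Lynx, Rockets in two steps.
Kings: Rockets — 1.

1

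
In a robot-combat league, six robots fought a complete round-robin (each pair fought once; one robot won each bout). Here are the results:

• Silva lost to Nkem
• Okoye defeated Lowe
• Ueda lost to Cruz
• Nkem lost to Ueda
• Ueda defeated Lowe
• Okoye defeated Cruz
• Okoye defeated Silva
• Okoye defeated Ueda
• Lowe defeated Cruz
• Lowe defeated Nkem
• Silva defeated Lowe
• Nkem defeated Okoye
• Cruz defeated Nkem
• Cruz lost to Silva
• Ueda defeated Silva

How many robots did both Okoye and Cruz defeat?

1

Okoye beat: Lowe, Ueda, Silva, Cruz.
Cruz beat: Ueda, Nkem.
Both beat: Ueda — 1.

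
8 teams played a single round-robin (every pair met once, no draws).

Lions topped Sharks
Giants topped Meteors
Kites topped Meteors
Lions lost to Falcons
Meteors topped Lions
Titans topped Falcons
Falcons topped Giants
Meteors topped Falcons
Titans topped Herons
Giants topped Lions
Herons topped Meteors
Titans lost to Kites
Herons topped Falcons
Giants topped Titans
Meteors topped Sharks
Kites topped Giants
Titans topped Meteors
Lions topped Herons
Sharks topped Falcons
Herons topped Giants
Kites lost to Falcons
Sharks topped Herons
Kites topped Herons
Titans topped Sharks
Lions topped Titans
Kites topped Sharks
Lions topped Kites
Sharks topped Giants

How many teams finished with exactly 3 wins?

Win totals: Herons 3, Lions 4, Sharks 3, Titans 4, Falcons 3, Giants 3, Kites 5, Meteors 3.
Exactly 3: Herons, Sharks, Falcons, Giants, Meteors — 5 teams.

5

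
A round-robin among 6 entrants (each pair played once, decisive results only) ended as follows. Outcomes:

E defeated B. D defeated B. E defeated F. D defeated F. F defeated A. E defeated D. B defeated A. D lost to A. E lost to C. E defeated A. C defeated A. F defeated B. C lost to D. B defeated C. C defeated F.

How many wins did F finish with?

F's results: beat A, B; lost to C, D, E.
That is 2 wins.

2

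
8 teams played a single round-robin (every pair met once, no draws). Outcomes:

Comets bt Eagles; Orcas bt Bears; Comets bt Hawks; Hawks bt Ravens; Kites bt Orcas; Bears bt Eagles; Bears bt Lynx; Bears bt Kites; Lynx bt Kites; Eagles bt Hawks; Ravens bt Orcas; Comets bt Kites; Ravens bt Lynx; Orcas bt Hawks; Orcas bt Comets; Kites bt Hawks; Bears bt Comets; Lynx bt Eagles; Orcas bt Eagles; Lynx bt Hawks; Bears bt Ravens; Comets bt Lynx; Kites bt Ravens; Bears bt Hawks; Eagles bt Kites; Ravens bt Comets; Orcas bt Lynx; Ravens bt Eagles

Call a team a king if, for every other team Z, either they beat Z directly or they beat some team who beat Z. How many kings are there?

Orcas reaches everyone (king).
Hawks cannot reach Kites, Bears in two steps.
Kites reaches everyone (king).
Eagles cannot reach Lynx, Bears, Comets in two steps.
Lynx cannot reach Bears, Comets in two steps.
Bears reaches everyone (king).
Comets cannot reach Bears in two steps.
Ravens reaches everyone (king).
Kings: Orcas, Kites, Bears, Ravens — 4.

4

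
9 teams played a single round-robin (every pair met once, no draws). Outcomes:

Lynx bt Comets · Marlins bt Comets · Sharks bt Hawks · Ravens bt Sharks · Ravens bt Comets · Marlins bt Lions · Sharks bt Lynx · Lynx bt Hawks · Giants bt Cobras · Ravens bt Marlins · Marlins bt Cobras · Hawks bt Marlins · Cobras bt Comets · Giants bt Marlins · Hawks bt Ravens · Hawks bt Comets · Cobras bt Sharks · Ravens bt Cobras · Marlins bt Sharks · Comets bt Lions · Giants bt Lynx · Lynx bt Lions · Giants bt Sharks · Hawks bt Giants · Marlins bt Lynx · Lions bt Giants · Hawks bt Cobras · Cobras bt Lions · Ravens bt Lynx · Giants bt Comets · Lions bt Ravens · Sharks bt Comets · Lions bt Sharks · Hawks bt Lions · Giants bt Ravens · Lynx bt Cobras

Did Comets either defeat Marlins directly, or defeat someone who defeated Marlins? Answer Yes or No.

No

Comets did not beat Marlins directly.
Comets beat Lions, but each of them lost to Marlins. No two-step path.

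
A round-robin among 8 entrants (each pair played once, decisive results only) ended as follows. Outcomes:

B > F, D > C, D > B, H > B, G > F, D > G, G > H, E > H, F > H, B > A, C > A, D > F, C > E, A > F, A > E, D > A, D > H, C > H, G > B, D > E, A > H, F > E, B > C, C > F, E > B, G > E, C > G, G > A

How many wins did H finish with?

H's results: beat B; lost to A, C, D, E, F, G.
That is 1 win.

1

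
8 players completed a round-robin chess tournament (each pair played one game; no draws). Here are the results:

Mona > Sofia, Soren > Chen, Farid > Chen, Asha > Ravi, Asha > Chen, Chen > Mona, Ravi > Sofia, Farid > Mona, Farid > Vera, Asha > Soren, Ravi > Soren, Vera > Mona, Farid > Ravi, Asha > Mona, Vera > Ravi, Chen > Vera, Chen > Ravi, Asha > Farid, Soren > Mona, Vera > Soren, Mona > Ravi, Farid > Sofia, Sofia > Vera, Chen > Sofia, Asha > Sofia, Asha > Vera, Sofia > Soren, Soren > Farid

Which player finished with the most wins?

Win totals: Mona 2, Vera 3, Ravi 2, Soren 3, Farid 5, Chen 4, Asha 7, Sofia 2.
Asha leads with 7 wins (next highest: 5).

Asha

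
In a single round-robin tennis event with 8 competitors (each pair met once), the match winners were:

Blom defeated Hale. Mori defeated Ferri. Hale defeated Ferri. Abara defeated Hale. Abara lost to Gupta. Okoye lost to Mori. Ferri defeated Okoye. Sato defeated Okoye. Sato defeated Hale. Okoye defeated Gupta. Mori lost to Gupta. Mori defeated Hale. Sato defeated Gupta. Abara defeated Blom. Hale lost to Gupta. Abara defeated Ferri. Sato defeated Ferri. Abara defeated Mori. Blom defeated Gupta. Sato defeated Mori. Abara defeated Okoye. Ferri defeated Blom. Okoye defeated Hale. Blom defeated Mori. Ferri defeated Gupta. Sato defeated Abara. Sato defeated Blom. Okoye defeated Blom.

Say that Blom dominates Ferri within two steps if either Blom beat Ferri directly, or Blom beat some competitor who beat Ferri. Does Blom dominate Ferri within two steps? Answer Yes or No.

Yes

Blom did not beat Ferri directly.
Blom beat Hale, Gupta, Mori. Of those, Hale beat Ferri.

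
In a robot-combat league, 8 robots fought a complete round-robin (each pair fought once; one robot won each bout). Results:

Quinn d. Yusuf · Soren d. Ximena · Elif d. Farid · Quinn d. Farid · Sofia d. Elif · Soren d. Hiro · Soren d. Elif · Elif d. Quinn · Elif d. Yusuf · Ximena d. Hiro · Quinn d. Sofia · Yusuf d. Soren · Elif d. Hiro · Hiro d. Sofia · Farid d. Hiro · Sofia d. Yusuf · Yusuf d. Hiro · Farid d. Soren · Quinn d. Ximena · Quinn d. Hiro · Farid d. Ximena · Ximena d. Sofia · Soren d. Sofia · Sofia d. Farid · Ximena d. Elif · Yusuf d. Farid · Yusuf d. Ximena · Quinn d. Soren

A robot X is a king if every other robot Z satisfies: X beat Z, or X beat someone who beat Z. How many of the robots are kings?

Sofia reaches everyone (king).
Soren reaches everyone (king).
Farid cannot reach Quinn, Yusuf in two steps.
Elif reaches everyone (king).
Hiro cannot reach Soren, Quinn, Ximena in two steps.
Quinn reaches everyone (king).
Yusuf cannot reach Quinn in two steps.
Ximena cannot reach Soren in two steps.
Kings: Sofia, Soren, Elif, Quinn — 4.

4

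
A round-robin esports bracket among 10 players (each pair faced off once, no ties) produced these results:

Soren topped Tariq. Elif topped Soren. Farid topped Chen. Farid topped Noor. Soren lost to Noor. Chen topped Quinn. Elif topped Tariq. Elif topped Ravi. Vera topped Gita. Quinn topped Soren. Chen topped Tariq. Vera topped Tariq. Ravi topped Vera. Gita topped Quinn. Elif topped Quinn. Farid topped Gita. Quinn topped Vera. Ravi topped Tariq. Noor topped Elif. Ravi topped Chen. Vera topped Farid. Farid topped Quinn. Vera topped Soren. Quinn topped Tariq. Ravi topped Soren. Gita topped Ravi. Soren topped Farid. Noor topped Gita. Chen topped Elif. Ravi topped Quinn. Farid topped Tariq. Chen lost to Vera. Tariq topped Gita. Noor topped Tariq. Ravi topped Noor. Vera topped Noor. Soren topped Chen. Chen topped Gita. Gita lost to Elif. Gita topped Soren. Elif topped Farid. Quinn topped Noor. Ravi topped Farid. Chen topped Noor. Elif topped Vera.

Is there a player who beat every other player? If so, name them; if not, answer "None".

None

Highest win total is Ravi with 7 (out of 9 possible).
Ravi lost to Gita, Elif, so no player went undefeated.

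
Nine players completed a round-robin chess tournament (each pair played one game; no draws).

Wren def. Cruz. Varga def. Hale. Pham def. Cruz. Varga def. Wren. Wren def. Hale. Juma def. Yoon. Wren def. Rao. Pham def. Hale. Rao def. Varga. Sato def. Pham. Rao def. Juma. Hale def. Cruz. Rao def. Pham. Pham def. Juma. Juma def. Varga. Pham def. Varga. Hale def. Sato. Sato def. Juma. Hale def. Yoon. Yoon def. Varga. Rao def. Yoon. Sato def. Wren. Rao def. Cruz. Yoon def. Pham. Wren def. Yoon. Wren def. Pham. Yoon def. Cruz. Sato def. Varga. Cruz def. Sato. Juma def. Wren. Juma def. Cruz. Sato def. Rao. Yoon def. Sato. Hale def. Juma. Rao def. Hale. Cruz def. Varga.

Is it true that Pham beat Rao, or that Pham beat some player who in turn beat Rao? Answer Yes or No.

No

Pham did not beat Rao directly.
Pham beat Hale, Varga, Juma, Cruz, but each of them lost to Rao. No two-step path.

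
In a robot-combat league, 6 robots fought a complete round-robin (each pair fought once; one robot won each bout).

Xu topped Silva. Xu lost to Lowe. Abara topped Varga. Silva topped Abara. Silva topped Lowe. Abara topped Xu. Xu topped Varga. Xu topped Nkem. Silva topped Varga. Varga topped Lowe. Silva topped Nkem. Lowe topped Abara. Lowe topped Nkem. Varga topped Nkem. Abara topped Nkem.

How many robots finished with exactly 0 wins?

1

Win totals: Silva 4, Abara 3, Nkem 0, Lowe 3, Varga 2, Xu 3.
Exactly 0: Nkem — 1 robot.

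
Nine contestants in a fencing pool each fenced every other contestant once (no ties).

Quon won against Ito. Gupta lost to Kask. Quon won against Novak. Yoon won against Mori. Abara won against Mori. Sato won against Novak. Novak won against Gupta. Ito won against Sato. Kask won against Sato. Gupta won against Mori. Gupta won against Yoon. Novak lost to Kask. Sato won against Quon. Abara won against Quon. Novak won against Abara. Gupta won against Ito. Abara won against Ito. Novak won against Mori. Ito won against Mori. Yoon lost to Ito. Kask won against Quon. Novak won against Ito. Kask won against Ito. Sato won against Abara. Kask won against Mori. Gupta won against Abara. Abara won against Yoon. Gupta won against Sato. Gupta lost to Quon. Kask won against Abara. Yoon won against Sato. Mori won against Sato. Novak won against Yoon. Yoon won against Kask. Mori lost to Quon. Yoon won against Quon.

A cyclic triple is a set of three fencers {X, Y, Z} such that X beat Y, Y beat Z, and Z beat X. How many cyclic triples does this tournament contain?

19

Win totals: Yoon 4, Quon 4, Ito 3, Gupta 5, Mori 1, Kask 7, Novak 5, Abara 4, Sato 3.
A fencer with w wins dominates both others in C(w,2) triples; summing gives 6 + 6 + 3 + 10 + 0 + 21 + 10 + 6 + 3 = 65 transitive triples.
Total triples C(9,3) = 84, so cyclic triples = 84 − 65 = 19.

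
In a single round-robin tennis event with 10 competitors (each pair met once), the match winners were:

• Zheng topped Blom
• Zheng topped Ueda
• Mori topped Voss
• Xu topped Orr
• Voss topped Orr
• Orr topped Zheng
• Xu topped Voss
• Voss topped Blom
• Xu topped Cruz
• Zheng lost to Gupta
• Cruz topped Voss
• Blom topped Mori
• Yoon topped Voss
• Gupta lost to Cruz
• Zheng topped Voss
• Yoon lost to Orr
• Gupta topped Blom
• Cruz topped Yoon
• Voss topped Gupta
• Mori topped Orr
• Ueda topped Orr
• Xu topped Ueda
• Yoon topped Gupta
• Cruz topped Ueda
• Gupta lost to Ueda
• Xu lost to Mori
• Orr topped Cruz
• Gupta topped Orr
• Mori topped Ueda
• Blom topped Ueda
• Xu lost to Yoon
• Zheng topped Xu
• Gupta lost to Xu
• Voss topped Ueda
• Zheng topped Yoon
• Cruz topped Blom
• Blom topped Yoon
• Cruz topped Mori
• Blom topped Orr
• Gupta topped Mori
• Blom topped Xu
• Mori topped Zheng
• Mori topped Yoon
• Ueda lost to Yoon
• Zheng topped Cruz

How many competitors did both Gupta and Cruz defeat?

Gupta beat: Mori, Orr, Zheng, Blom.
Cruz beat: Mori, Ueda, Gupta, Yoon, Voss, Blom.
Both beat: Mori, Blom — 2.

2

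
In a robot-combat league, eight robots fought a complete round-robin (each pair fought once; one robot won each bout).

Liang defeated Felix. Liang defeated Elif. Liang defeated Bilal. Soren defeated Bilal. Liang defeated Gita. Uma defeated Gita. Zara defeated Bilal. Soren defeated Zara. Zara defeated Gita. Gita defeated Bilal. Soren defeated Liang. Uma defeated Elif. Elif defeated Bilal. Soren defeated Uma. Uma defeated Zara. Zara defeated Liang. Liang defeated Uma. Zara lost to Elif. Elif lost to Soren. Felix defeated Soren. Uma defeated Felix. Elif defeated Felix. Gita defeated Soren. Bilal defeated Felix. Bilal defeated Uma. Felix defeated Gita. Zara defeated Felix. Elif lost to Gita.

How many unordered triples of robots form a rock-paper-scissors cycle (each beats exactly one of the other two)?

Win totals: Elif 3, Zara 4, Bilal 2, Gita 3, Soren 5, Uma 4, Felix 2, Liang 5.
A robot with w wins dominates both others in C(w,2) triples; summing gives 3 + 6 + 1 + 3 + 10 + 6 + 1 + 10 = 40 transitive triples.
Total triples C(8,3) = 56, so cyclic triples = 56 − 40 = 16.

16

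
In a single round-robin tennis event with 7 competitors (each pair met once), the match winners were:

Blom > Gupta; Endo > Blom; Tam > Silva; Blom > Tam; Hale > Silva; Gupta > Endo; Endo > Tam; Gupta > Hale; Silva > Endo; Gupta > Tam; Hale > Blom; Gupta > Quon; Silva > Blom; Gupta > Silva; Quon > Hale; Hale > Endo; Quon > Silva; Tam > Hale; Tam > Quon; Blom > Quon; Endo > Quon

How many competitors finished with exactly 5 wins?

Win totals: Tam 3, Hale 3, Blom 3, Endo 3, Silva 2, Gupta 5, Quon 2.
Exactly 5: Gupta — 1 competitor.

1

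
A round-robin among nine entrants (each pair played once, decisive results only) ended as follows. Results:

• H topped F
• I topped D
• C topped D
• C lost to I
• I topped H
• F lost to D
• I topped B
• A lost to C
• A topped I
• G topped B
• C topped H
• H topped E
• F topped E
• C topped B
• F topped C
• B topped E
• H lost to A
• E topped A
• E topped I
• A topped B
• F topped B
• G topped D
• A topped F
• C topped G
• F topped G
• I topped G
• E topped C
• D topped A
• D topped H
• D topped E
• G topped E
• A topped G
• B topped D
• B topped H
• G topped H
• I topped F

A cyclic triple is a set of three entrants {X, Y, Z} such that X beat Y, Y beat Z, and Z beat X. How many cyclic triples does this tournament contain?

Win totals: A 5, B 3, C 5, D 4, E 3, F 4, G 4, H 2, I 6.
An entrant with w wins dominates both others in C(w,2) triples; summing gives 10 + 3 + 10 + 6 + 3 + 6 + 6 + 1 + 15 = 60 transitive triples.
Total triples C(9,3) = 84, so cyclic triples = 84 − 60 = 24.

24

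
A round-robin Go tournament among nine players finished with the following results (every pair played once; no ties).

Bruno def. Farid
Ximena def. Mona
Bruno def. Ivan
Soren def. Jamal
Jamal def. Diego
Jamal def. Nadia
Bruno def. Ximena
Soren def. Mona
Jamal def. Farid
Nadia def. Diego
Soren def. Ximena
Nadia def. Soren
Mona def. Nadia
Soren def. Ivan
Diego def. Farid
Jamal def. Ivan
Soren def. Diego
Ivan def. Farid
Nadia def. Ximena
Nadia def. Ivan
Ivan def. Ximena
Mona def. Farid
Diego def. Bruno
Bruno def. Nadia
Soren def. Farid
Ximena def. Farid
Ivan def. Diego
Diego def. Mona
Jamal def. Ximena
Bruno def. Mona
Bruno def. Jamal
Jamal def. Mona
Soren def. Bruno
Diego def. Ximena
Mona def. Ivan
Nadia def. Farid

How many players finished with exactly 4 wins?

Win totals: Mona 3, Jamal 6, Farid 0, Bruno 6, Ivan 3, Soren 7, Diego 4, Ximena 2, Nadia 5.
Exactly 4: Diego — 1 player.

1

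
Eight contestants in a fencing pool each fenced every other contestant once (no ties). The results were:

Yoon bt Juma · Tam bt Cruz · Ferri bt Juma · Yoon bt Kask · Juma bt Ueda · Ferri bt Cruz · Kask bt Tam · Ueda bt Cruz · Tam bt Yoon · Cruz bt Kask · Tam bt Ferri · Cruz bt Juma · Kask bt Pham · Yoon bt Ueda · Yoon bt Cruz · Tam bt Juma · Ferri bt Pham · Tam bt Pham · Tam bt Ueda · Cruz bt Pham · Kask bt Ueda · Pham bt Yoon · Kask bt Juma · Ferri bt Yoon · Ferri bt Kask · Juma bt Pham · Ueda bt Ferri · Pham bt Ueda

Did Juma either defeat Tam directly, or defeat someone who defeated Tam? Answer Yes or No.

Juma did not beat Tam directly.
Juma beat Pham, Ueda, but each of them lost to Tam. No two-step path.

No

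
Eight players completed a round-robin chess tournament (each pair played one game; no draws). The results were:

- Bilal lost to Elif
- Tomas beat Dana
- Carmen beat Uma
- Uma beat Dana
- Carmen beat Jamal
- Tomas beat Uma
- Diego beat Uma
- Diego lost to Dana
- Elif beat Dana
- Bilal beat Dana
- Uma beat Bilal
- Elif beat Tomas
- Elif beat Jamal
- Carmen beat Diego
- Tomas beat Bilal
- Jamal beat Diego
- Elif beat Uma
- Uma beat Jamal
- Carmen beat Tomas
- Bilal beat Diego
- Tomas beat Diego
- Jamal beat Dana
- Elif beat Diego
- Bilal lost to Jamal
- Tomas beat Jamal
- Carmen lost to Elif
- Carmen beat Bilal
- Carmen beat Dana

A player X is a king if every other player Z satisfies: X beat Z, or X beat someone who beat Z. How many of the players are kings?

1

Uma cannot reach Elif, Carmen, Tomas in two steps.
Elif reaches everyone (king).
Bilal cannot reach Elif, Carmen, Jamal, Tomas in two steps.
Dana cannot reach Elif, Bilal, Carmen, Jamal, Tomas in two steps.
Carmen cannot reach Elif in two steps.
Jamal cannot reach Elif, Carmen, Tomas in two steps.
Tomas cannot reach Elif, Carmen in two steps.
Diego cannot reach Elif, Carmen, Tomas in two steps.
Kings: Elif — 1.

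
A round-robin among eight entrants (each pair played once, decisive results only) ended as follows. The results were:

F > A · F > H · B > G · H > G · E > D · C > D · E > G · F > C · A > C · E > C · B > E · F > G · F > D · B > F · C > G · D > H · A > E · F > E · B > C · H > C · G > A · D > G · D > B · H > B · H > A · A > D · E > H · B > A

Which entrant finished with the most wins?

F

Win totals: A 3, B 5, C 2, D 3, E 4, F 6, G 1, H 4.
F leads with 6 wins (next highest: 5).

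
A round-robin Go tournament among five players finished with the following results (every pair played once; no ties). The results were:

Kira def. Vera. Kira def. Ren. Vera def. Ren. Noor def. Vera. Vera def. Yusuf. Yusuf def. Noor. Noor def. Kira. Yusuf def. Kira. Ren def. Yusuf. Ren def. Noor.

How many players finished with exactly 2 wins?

Win totals: Noor 2, Kira 2, Ren 2, Yusuf 2, Vera 2.
Exactly 2: Noor, Kira, Ren, Yusuf, Vera — 5 players.

5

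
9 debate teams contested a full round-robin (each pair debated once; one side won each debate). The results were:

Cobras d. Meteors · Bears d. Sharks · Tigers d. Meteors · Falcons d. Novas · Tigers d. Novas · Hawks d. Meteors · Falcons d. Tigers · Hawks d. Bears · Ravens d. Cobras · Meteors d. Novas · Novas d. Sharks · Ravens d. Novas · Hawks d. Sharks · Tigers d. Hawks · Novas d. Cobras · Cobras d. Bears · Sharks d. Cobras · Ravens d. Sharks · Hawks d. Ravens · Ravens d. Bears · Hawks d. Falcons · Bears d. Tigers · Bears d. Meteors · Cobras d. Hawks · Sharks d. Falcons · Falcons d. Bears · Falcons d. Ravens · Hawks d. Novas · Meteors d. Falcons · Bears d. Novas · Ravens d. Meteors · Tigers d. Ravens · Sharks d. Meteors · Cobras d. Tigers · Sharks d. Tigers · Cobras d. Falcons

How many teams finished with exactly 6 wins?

1

Win totals: Meteors 2, Sharks 4, Bears 4, Novas 2, Falcons 4, Hawks 6, Tigers 4, Cobras 5, Ravens 5.
Exactly 6: Hawks — 1 team.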